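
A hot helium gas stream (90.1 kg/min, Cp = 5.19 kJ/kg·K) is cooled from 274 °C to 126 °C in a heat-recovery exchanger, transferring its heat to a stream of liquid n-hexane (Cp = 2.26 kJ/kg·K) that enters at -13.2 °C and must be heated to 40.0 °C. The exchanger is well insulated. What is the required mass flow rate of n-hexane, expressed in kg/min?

Heat released by hot stream: Q = 90.1 × 5.19 × (274 − 126) = 69208 kJ/min
Energy balance on cold side (adiabatic exchanger): Q = ṁ_c·Cp_c·(T_c,out − T_c,in)
ṁ_c = 69208 / [2.26 × (40.0 − -13.2)] = 575.62 kg/min

ṁ_c = 576 kg/min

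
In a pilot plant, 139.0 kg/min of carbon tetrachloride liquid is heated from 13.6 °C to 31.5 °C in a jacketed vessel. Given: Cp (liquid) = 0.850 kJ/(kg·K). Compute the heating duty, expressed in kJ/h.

Q = ṁ·Cp·ΔT = 139.0 × 0.850 × (31.5 − 13.6) = 2114.9 kJ/min
Converting: 2114.9 / 60 s = 35.248 kW
Heating duty = 126890 kJ/h

Q = 127000 kJ/h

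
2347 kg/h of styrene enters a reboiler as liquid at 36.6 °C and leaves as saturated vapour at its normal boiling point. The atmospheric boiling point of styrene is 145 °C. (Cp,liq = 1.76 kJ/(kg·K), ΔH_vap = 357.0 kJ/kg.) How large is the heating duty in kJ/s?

Q = 357 kJ/s

liquid 36.6→145 °C: 190.78 kJ/kg
vaporisation at 145 °C: 357 kJ/kg
Δh = 190.78 + 357 = 547.78 kJ/kg
Q = ṁ·Δh = 2347 kg/h × 547.78 kJ/kg = 1.2856e+06 kJ/h
|Q| = 357.12 kW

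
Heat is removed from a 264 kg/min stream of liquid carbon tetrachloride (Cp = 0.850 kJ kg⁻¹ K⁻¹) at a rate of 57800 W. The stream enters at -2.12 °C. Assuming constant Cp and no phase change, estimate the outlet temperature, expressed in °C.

Q = 57800 W = 3468 kJ/min
ΔT = Q/(ṁ·Cp) = 3468/(264×0.850) = 15.455 K
T_out = -2.12 − 15.455 = -17.575 °C

T_out = -17.6 °C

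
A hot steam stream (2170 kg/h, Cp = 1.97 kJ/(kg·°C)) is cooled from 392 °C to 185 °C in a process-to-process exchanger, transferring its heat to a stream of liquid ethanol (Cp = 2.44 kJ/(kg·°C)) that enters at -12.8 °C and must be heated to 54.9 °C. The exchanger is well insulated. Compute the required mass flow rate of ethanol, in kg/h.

ṁ_c = 5360 kg/h

Heat released by hot stream: Q = 2170 × 1.97 × (392 − 185) = 884900 kJ/h
Energy balance on cold side (adiabatic exchanger): Q = ṁ_c·Cp_c·(T_c,out − T_c,in)
ṁ_c = 884900 / [2.44 × (54.9 − -12.8)] = 5357 kg/h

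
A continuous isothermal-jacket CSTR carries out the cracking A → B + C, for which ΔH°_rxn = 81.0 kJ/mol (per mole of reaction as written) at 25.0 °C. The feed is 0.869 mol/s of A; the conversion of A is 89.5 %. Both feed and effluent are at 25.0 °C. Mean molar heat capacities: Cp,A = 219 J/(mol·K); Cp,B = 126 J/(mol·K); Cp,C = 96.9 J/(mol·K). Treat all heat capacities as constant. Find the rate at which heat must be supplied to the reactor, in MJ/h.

Extent of reaction ξ = 0.895 × 0.869 = 0.77775 mol/s
Reaction term: ξ·ΔH°_rxn = 0.77775 × 81.0 = 62.998 kJ/s
Q = ΔH = 62.998 kJ/s = 62.998 kW
Heat supplied = 226.79 MJ/h

Q_in = 227 MJ/h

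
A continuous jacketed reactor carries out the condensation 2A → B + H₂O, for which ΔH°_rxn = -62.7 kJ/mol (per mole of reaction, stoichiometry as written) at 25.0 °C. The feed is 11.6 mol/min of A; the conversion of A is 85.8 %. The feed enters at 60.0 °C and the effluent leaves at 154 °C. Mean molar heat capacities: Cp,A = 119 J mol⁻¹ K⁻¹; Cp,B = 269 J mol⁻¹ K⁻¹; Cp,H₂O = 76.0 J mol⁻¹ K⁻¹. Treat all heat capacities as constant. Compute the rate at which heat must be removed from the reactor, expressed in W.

Extent of reaction ξ = 0.858 × 11.6 / 2 = 4.9764 mol/min
Reaction term: ξ·ΔH°_rxn = 4.9764 × -62.7 = -312.02 kJ/min
Sensible, feed 60.0→25 °C: -48.314 kJ/min
Outlet flows (mol/min): A 1.6472, B 4.9764, H₂O 4.9764
Sensible, products 25→154 °C: 246.76 kJ/min
Q = ΔH = -113.57 kJ/min = -1.8929 kW
Heat removed = 1892.9 W

Q_out = 1890 W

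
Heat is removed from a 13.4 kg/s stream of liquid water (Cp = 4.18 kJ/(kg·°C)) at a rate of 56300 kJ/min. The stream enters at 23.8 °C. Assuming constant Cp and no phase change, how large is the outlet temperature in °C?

Q = 56300 kJ/min = 938.33 kJ/s
ΔT = Q/(ṁ·Cp) = 938.33/(13.4×4.18) = 16.752 K
T_out = 23.8 − 16.752 = 7.0476 °C

T_out = 7.05 °C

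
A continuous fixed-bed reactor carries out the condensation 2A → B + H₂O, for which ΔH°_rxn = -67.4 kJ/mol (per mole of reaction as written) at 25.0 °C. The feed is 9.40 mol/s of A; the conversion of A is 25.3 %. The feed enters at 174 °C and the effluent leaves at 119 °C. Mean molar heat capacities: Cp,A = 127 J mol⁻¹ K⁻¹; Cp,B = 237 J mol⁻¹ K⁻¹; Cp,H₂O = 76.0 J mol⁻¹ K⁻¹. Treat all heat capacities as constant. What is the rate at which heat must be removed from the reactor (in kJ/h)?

Extent of reaction ξ = 0.253 × 9.40 / 2 = 1.1891 mol/s
Reaction term: ξ·ΔH°_rxn = 1.1891 × -67.4 = -80.145 kJ/s
Sensible, feed 174→25 °C: -177.88 kJ/s
Outlet flows (mol/s): A 7.0218, B 1.1891, H₂O 1.1891
Sensible, products 25→119 °C: 118.81 kJ/s
Q = ΔH = -139.21 kJ/s = -139.21 kW
Heat removed = 501150 kJ/h

Q_out = 501000 kJ/h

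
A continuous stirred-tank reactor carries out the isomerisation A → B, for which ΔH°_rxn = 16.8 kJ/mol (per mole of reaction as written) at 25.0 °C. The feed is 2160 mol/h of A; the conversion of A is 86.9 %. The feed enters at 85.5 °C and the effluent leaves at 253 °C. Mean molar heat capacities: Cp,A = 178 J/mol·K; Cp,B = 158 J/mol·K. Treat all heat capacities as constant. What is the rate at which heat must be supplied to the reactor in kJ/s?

Extent of reaction ξ = 0.869 × 2160 = 1877 mol/h
Reaction term: ξ·ΔH°_rxn = 1877 × 16.8 = 31534 kJ/h
Sensible, feed 85.5→25 °C: -23261 kJ/h
Outlet flows (mol/h): A 282.96, B 1877
Sensible, products 25→253 °C: 79102 kJ/h
Q = ΔH = 87375 kJ/h = 24.271 kW
Heat supplied = 24.271 kJ/s

Q_in = 24.3 kJ/s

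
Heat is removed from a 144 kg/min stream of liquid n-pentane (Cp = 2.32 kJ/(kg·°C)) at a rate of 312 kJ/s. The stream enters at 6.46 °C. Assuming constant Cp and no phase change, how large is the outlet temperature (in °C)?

Q = 312 kJ/s = 18720 kJ/min
ΔT = Q/(ṁ·Cp) = 18720/(144×2.32) = 56.034 K
T_out = 6.46 − 56.034 = -49.574 °C

T_out = -49.6 °C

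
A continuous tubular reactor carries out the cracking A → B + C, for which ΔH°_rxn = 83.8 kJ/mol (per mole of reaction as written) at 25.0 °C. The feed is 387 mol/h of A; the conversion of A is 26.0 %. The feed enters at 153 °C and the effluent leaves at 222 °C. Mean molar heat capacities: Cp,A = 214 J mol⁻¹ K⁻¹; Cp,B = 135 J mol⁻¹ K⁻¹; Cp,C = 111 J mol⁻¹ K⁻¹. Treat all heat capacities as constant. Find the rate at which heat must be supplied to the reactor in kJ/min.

Extent of reaction ξ = 0.260 × 387 = 100.62 mol/h
Reaction term: ξ·ΔH°_rxn = 100.62 × 83.8 = 8432 kJ/h
Sensible, feed 153→25 °C: -10601 kJ/h
Outlet flows (mol/h): A 286.38, B 100.62, C 100.62
Sensible, products 25→222 °C: 16949 kJ/h
Q = ΔH = 14781 kJ/h = 4.1058 kW
Heat supplied = 246.35 kJ/min

Q_in = 246 kJ/min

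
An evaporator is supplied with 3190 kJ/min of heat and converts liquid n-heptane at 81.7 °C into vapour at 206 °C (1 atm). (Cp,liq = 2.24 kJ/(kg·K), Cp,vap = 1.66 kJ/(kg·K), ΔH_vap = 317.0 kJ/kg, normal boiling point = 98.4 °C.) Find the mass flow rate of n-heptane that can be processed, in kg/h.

Δh = 2.24×(98.4−81.7) + 317.0 + 1.66×(206−98.4) = 533.02 kJ/kg
Q = 3190 kJ/min = 53.167 kJ/s = 191400 kJ/h
ṁ = Q/Δh = 191400 / 533.02 = 359.08 kg/h

ṁ = 359 kg/h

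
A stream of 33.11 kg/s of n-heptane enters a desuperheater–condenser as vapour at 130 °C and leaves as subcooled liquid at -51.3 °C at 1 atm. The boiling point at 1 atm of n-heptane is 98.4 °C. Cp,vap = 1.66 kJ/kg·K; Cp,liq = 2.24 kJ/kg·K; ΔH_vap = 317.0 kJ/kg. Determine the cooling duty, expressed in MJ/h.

vapour 130→98.4 °C: -52.456 kJ/kg
condensation at 98.4 °C: -317 kJ/kg
liquid 98.4→-51.3 °C: -335.33 kJ/kg
Δh = -52.456 + -317 + -335.33 = -704.78 kJ/kg
Q = ṁ·Δh = 33.11 kg/s × -704.78 kJ/kg = -23335 kJ/s
|Q| = 23335 kW = 84007 MJ/h

Q_c = 84000 MJ/h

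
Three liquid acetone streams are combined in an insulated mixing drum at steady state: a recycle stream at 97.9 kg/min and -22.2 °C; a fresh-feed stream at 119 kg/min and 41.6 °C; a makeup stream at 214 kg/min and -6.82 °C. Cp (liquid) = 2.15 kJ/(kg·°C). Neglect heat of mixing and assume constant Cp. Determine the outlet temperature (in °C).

Energy balance with Q = 0: Σ ṁᵢCp,ᵢ(T_out − Tᵢ) = 0
Σ ṁᵢCp,ᵢTᵢ = 97.9×2.15×-22.2 + 119×2.15×41.6 + 214×2.15×-6.82 = 2832.7
Σ ṁᵢCp,ᵢ = 97.9×2.15 + 119×2.15 + 214×2.15 = 926.43
T_out = 2832.7 / 926.43 = 3.0576 °C

T_out = 3.06 °C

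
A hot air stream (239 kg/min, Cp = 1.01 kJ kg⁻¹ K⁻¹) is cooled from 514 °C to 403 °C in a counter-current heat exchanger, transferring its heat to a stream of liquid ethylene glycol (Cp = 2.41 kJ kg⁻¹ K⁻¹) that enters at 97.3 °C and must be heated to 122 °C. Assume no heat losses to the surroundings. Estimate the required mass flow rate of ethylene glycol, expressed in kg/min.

Heat released by hot stream: Q = 239 × 1.01 × (514 − 403) = 26794 kJ/min
Energy balance on cold side (adiabatic exchanger): Q = ṁ_c·Cp_c·(T_c,out − T_c,in)
ṁ_c = 26794 / [2.41 × (122 − 97.3)] = 450.12 kg/min

ṁ_c = 450 kg/min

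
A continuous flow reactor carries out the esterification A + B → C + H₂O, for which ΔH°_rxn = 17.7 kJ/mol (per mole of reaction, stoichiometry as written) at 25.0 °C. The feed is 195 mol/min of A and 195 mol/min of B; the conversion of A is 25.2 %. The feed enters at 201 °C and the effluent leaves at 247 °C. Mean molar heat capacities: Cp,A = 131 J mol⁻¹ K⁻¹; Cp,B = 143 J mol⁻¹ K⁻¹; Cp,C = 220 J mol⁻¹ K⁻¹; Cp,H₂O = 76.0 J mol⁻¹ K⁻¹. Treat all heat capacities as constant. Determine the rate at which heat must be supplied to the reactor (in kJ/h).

Q_in = 214000 kJ/h

Extent of reaction ξ = 0.252 × 195 = 49.14 mol/min
Reaction term: ξ·ΔH°_rxn = 49.14 × 17.7 = 869.78 kJ/min
Sensible, feed 201→25 °C: -9403.7 kJ/min
Outlet flows (mol/min): A 145.86, B 145.86, C 49.14, H₂O 49.14
Sensible, products 25→247 °C: 12101 kJ/min
Q = ΔH = 3567.6 kJ/min = 59.459 kW
Heat supplied = 214050 kJ/h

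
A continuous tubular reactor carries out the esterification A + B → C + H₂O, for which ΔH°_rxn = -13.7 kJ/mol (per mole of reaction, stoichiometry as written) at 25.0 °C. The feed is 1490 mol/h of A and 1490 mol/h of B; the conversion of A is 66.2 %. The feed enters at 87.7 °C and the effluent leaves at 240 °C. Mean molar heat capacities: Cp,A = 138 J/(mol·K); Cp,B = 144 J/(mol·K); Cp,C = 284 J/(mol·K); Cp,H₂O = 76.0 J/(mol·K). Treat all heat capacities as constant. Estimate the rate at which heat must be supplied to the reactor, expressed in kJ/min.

Q_in = 1120 kJ/min

Extent of reaction ξ = 0.662 × 1490 = 986.38 mol/h
Reaction term: ξ·ΔH°_rxn = 986.38 × -13.7 = -13513 kJ/h
Sensible, feed 87.7→25 °C: -26345 kJ/h
Outlet flows (mol/h): A 503.62, B 503.62, C 986.38, H₂O 986.38
Sensible, products 25→240 °C: 106880 kJ/h
Q = ΔH = 67022 kJ/h = 18.617 kW
Heat supplied = 1117 kJ/min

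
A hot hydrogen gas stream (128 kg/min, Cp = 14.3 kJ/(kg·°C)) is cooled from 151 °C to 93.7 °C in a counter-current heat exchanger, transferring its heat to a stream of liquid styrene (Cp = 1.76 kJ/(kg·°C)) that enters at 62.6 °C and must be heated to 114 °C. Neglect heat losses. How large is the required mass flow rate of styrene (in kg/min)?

Heat released by hot stream: Q = 128 × 14.3 × (151 − 93.7) = 104880 kJ/min
Energy balance on cold side (adiabatic exchanger): Q = ṁ_c·Cp_c·(T_c,out − T_c,in)
ṁ_c = 104880 / [1.76 × (114 − 62.6)] = 1159.4 kg/min

ṁ_c = 1160 kg/min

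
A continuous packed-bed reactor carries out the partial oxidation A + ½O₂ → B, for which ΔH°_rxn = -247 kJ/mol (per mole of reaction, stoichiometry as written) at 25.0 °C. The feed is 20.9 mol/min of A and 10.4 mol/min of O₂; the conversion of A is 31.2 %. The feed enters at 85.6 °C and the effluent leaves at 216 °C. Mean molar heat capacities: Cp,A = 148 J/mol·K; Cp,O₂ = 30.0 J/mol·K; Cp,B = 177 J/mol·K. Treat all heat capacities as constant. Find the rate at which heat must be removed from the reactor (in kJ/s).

Extent of reaction ξ = 0.312 × 20.9 = 6.5208 mol/min
Reaction term: ξ·ΔH°_rxn = 6.5208 × -247 = -1610.6 kJ/min
Sensible, feed 85.6→25 °C: -206.36 kJ/min
Outlet flows (mol/min): A 14.379, O₂ 7.1396, B 6.5208
Sensible, products 25→216 °C: 667.83 kJ/min
Q = ΔH = -1149.2 kJ/min = -19.153 kW
Heat removed = 19.153 kJ/s

Q_out = 19.2 kJ/s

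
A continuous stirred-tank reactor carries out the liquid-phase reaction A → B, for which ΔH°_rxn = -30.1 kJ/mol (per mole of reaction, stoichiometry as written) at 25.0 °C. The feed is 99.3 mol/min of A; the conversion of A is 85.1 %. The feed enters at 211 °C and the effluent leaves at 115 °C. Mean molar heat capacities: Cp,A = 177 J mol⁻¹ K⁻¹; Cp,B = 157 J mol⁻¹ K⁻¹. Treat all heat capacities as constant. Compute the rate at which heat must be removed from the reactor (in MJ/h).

Q_out = 263 MJ/h

Extent of reaction ξ = 0.851 × 99.3 = 84.504 mol/min
Reaction term: ξ·ΔH°_rxn = 84.504 × -30.1 = -2543.6 kJ/min
Sensible, feed 211→25 °C: -3269.2 kJ/min
Outlet flows (mol/min): A 14.796, B 84.504
Sensible, products 25→115 °C: 1429.7 kJ/min
Q = ΔH = -4383 kJ/min = -73.05 kW
Heat removed = 262.98 MJ/h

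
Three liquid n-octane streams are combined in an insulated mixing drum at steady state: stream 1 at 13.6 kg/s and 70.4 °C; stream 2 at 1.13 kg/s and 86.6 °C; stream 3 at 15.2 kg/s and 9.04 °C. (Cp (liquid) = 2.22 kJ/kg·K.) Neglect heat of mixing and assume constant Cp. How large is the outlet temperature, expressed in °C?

T_out = 39.8 °C

Adiabatic, steady state ⇒ Σ ṁᵢCp,ᵢ(T_out − Tᵢ) = 0
Σ ṁᵢCp,ᵢTᵢ = 13.6×2.22×70.4 + 1.13×2.22×86.6 + 15.2×2.22×9.04 = 2647.8
Σ ṁᵢCp,ᵢ = 13.6×2.22 + 1.13×2.22 + 15.2×2.22 = 66.445
T_out = 2647.8 / 66.445 = 39.85 °C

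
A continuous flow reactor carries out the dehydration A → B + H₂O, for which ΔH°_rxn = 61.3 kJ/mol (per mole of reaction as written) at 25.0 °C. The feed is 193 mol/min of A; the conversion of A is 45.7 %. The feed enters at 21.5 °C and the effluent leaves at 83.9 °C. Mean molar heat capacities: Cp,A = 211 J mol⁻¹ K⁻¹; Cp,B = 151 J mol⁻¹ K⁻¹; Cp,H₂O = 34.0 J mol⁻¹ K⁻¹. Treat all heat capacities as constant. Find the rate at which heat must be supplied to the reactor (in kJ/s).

Q_in = 130 kJ/s

Extent of reaction ξ = 0.457 × 193 = 88.201 mol/min
Reaction term: ξ·ΔH°_rxn = 88.201 × 61.3 = 5406.7 kJ/min
Sensible, feed 21.5→25 °C: 142.53 kJ/min
Outlet flows (mol/min): A 104.8, B 88.201, H₂O 88.201
Sensible, products 25→83.9 °C: 2263.5 kJ/min
Q = ΔH = 7812.8 kJ/min = 130.21 kW
Heat supplied = 130.21 kJ/s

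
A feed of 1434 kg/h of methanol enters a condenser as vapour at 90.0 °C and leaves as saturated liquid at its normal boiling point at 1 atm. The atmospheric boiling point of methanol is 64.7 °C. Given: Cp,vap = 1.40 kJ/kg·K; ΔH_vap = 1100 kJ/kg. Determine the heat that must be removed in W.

vapour 90.0→64.7 °C: -35.42 kJ/kg
condensation at 64.7 °C: -1100 kJ/kg
Δh = -35.42 + -1100 = -1135.4 kJ/kg
Q = ṁ·Δh = 1434 kg/h × -1135.4 kJ/kg = -1.6282e+06 kJ/h
|Q| = 452.28 kW = 452280 W

Q_c = 452000 W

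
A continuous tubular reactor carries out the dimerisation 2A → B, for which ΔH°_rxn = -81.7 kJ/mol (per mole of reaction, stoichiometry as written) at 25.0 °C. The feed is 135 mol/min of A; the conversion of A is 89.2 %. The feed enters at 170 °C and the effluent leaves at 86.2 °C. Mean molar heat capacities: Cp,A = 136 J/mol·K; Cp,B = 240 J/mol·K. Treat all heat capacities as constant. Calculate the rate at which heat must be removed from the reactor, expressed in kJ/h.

Extent of reaction ξ = 0.892 × 135 / 2 = 60.21 mol/min
Reaction term: ξ·ΔH°_rxn = 60.21 × -81.7 = -4919.2 kJ/min
Sensible, feed 170→25 °C: -2662.2 kJ/min
Outlet flows (mol/min): A 14.58, B 60.21
Sensible, products 25→86.2 °C: 1005.7 kJ/min
Q = ΔH = -6575.6 kJ/min = -109.59 kW
Heat removed = 394540 kJ/h

Q_out = 395000 kJ/h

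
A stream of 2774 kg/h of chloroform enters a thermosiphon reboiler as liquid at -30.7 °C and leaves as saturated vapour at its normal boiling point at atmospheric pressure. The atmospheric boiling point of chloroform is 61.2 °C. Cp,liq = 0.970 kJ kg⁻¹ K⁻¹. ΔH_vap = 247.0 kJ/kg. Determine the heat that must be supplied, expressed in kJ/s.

liquid -30.7→61.2 °C: 89.143 kJ/kg
vaporisation at 61.2 °C: 247 kJ/kg
Δh = 89.143 + 247 = 336.14 kJ/kg
Q = ṁ·Δh = 2774 kg/h × 336.14 kJ/kg = 932460 kJ/h
|Q| = 259.02 kW

Q = 259 kJ/s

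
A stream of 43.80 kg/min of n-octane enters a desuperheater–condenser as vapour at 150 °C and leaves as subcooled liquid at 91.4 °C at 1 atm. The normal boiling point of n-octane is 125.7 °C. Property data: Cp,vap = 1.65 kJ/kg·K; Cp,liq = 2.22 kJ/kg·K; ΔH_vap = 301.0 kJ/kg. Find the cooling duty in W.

Q_c = 305000 W

vapour 150→125.7 °C: -40.095 kJ/kg
condensation at 125.7 °C: -301 kJ/kg
liquid 125.7→91.4 °C: -76.146 kJ/kg
Δh = -40.095 + -301 + -76.146 = -417.24 kJ/kg
Q = ṁ·Δh = 43.80 kg/min × -417.24 kJ/kg = -18275 kJ/min
|Q| = 304.59 kW = 304590 W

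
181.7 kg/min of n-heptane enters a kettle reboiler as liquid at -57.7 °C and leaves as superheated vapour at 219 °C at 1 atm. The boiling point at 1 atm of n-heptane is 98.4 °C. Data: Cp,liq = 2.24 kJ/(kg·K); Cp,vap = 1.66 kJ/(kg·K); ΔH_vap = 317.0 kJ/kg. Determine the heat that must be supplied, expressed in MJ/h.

Q = 9450 MJ/h

liquid -57.7→98.4 °C: 349.66 kJ/kg
vaporisation at 98.4 °C: 317 kJ/kg
vapour 98.4→219 °C: 200.2 kJ/kg
Δh = 349.66 + 317 + 200.2 = 866.86 kJ/kg
Q = ṁ·Δh = 181.7 kg/min × 866.86 kJ/kg = 157510 kJ/min
|Q| = 2625.1 kW = 9450.5 MJ/h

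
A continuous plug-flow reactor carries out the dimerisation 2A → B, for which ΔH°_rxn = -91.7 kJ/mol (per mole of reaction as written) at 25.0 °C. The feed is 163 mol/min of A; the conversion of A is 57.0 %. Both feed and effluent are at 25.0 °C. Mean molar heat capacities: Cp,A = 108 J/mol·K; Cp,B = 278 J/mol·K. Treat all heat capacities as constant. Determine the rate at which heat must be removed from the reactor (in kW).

Q_out = 71.0 kW

Extent of reaction ξ = 0.570 × 163 / 2 = 46.455 mol/min
Reaction term: ξ·ΔH°_rxn = 46.455 × -91.7 = -4259.9 kJ/min
Q = ΔH = -4259.9 kJ/min = -70.999 kW
Heat removed = 70.999 kW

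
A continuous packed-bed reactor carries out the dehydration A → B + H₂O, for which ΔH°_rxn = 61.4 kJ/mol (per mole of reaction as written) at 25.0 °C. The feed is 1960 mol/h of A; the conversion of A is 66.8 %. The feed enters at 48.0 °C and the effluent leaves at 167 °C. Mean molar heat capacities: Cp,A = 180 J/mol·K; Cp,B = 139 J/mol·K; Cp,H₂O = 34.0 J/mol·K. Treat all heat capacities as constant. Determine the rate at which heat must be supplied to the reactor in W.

Q_in = 33600 W

Extent of reaction ξ = 0.668 × 1960 = 1309.3 mol/h
Reaction term: ξ·ΔH°_rxn = 1309.3 × 61.4 = 80390 kJ/h
Sensible, feed 48.0→25 °C: -8114.4 kJ/h
Outlet flows (mol/h): A 650.72, B 1309.3, H₂O 1309.3
Sensible, products 25→167 °C: 48796 kJ/h
Q = ΔH = 121070 kJ/h = 33.631 kW
Heat supplied = 33631 W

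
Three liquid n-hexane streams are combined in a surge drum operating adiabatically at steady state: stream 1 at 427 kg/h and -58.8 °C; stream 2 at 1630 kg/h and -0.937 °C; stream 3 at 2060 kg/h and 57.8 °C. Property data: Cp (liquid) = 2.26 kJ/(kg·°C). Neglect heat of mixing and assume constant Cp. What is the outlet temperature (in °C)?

T_out = 22.5 °C

Adiabatic, steady state ⇒ Σ ṁᵢCp,ᵢ(T_out − Tᵢ) = 0
Σ ṁᵢCp,ᵢTᵢ = 427×2.26×-58.8 + 1630×2.26×-0.937 + 2060×2.26×57.8 = 208900
Σ ṁᵢCp,ᵢ = 427×2.26 + 1630×2.26 + 2060×2.26 = 9304.4
T_out = 208900 / 9304.4 = 22.452 °C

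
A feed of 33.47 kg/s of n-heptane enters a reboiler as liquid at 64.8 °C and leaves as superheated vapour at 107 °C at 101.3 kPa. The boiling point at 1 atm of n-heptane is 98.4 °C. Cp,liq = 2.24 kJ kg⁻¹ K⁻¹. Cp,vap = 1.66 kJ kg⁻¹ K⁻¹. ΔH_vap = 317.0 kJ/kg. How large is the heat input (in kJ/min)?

liquid 64.8→98.4 °C: 75.264 kJ/kg
vaporisation at 98.4 °C: 317 kJ/kg
vapour 98.4→107 °C: 14.276 kJ/kg
Δh = 75.264 + 317 + 14.276 = 406.54 kJ/kg
Q = ṁ·Δh = 33.47 kg/s × 406.54 kJ/kg = 13607 kJ/s
|Q| = 13607 kW = 816410 kJ/min

Q = 816000 kJ/min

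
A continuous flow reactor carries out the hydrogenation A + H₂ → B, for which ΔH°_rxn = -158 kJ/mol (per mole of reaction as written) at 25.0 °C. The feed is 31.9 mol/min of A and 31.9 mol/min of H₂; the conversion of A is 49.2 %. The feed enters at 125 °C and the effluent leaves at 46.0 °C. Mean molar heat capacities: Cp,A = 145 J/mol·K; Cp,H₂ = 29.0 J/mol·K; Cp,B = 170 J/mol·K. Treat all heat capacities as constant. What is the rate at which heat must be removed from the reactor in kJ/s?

Extent of reaction ξ = 0.492 × 31.9 = 15.695 mol/min
Reaction term: ξ·ΔH°_rxn = 15.695 × -158 = -2479.8 kJ/min
Sensible, feed 125→25 °C: -555.06 kJ/min
Outlet flows (mol/min): A 16.205, H₂ 16.205, B 15.695
Sensible, products 25→46.0 °C: 115.24 kJ/min
Q = ΔH = -2919.6 kJ/min = -48.66 kW
Heat removed = 48.66 kJ/s

Q_out = 48.7 kJ/s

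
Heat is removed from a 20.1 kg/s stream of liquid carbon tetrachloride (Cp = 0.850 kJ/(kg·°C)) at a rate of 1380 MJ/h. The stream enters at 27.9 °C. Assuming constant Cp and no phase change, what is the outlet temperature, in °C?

Q = 1380 MJ/h = 383.33 kJ/s
ΔT = Q/(ṁ·Cp) = 383.33/(20.1×0.850) = 22.437 K
T_out = 27.9 − 22.437 = 5.4632 °C

T_out = 5.46 °C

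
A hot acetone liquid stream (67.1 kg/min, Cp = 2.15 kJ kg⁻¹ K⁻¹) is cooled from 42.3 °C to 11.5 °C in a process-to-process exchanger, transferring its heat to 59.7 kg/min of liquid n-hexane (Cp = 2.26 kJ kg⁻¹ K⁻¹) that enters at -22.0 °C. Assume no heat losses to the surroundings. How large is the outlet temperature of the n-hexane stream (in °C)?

T_c,out = 10.9 °C

Heat released by hot stream: Q = 67.1 × 2.15 × (42.3 − 11.5) = 4443.4 kJ/min
Energy balance on cold side (adiabatic exchanger): Q = ṁ_c·Cp_c·(T_c,out − T_c,in)
T_c,out = -22.0 + 4443.4/(59.7 × 2.26) = 10.933 °C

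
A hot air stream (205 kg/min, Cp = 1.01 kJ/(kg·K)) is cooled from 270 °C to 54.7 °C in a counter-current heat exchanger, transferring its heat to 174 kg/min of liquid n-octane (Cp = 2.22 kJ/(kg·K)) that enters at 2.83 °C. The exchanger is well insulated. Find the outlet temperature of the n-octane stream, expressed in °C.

T_c,out = 118 °C

Heat released by hot stream: Q = 205 × 1.01 × (270 − 54.7) = 44578 kJ/min
Energy balance on cold side (adiabatic exchanger): Q = ṁ_c·Cp_c·(T_c,out − T_c,in)
T_c,out = 2.83 + 44578/(174 × 2.22) = 118.23 °C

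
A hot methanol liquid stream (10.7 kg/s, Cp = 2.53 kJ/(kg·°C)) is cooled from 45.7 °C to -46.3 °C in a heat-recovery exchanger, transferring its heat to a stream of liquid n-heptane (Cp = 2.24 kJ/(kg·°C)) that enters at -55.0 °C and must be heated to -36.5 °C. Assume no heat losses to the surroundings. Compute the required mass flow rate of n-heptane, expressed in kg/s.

ṁ_c = 60.1 kg/s

Heat released by hot stream: Q = 10.7 × 2.53 × (45.7 − -46.3) = 2490.5 kJ/s
Energy balance on cold side (adiabatic exchanger): Q = ṁ_c·Cp_c·(T_c,out − T_c,in)
ṁ_c = 2490.5 / [2.24 × (-36.5 − -55.0)] = 60.1 kg/s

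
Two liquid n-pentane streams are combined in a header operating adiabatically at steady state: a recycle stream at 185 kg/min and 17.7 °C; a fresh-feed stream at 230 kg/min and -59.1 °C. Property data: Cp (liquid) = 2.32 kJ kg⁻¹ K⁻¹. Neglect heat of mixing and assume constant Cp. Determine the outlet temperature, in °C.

T_out = -24.9 °C

No heat crosses the boundary, so H_out = H_in.
Σ ṁᵢCp,ᵢTᵢ = 185×2.32×17.7 + 230×2.32×-59.1 = -23939
Σ ṁᵢCp,ᵢ = 185×2.32 + 230×2.32 = 962.8
T_out = -23939 / 962.8 = -24.864 °C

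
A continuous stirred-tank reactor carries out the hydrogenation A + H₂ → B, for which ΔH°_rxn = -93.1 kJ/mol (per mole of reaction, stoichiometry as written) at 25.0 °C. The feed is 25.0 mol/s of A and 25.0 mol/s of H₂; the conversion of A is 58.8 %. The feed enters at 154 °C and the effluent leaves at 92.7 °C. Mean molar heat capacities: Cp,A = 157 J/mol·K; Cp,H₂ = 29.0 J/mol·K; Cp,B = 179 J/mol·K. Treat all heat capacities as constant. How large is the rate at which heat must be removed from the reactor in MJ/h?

Q_out = 5980 MJ/h

Extent of reaction ξ = 0.588 × 25.0 = 14.7 mol/s
Reaction term: ξ·ΔH°_rxn = 14.7 × -93.1 = -1368.6 kJ/s
Sensible, feed 154→25 °C: -599.85 kJ/s
Outlet flows (mol/s): A 10.3, H₂ 10.3, B 14.7
Sensible, products 25→92.7 °C: 307.84 kJ/s
Q = ΔH = -1660.6 kJ/s = -1660.6 kW
Heat removed = 5978.1 MJ/h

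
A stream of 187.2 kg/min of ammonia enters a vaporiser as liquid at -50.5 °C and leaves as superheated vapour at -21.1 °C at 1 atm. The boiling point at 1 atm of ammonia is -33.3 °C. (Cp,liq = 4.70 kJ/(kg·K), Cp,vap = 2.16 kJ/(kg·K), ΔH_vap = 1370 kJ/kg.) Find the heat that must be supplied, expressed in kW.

Q = 4610 kW

liquid -50.5→-33.3 °C: 80.84 kJ/kg
vaporisation at -33.3 °C: 1370 kJ/kg
vapour -33.3→-21.1 °C: 26.352 kJ/kg
Δh = 80.84 + 1370 + 26.352 = 1477.2 kJ/kg
Q = ṁ·Δh = 187.2 kg/min × 1477.2 kJ/kg = 276530 kJ/min
|Q| = 4608.8 kW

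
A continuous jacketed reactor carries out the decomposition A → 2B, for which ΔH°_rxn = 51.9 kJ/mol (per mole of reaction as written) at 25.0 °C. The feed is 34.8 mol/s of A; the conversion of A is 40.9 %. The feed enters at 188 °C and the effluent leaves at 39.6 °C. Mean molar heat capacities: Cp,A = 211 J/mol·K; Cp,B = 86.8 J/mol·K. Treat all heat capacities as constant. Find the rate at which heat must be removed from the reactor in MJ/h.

Q_out = 1290 MJ/h

Extent of reaction ξ = 0.409 × 34.8 = 14.233 mol/s
Reaction term: ξ·ΔH°_rxn = 14.233 × 51.9 = 738.7 kJ/s
Sensible, feed 188→25 °C: -1196.9 kJ/s
Outlet flows (mol/s): A 20.567, B 28.466
Sensible, products 25→39.6 °C: 99.433 kJ/s
Q = ΔH = -358.74 kJ/s = -358.74 kW
Heat removed = 1291.5 MJ/h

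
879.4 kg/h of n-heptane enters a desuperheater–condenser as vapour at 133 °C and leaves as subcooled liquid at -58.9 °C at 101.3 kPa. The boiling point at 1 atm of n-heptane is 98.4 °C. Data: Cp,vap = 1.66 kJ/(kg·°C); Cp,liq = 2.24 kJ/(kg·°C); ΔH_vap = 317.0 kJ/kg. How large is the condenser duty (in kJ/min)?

Q_c = 10700 kJ/min

vapour 133→98.4 °C: -57.436 kJ/kg
condensation at 98.4 °C: -317 kJ/kg
liquid 98.4→-58.9 °C: -352.35 kJ/kg
Δh = -57.436 + -317 + -352.35 = -726.79 kJ/kg
Q = ṁ·Δh = 879.4 kg/h × -726.79 kJ/kg = -639140 kJ/h
|Q| = 177.54 kW = 10652 kJ/min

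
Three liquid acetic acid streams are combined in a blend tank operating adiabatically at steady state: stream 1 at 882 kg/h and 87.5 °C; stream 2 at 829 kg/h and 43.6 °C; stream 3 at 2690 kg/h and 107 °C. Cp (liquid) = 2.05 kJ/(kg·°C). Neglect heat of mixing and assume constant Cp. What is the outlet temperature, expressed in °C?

Adiabatic, steady state ⇒ Σ ṁᵢCp,ᵢ(T_out − Tᵢ) = 0
Σ ṁᵢCp,ᵢTᵢ = 882×2.05×87.5 + 829×2.05×43.6 + 2690×2.05×107 = 822360
Σ ṁᵢCp,ᵢ = 882×2.05 + 829×2.05 + 2690×2.05 = 9022
T_out = 822360 / 9022 = 91.15 °C

T_out = 91.1 °C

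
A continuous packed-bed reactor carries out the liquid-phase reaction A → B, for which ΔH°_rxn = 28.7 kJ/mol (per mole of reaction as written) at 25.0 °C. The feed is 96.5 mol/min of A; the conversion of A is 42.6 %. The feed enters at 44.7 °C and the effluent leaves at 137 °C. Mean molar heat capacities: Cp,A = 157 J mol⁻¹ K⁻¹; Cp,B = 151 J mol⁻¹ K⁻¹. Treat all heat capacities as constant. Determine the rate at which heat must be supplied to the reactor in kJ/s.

Extent of reaction ξ = 0.426 × 96.5 = 41.109 mol/min
Reaction term: ξ·ΔH°_rxn = 41.109 × 28.7 = 1179.8 kJ/min
Sensible, feed 44.7→25 °C: -298.46 kJ/min
Outlet flows (mol/min): A 55.391, B 41.109
Sensible, products 25→137 °C: 1669.2 kJ/min
Q = ΔH = 2550.6 kJ/min = 42.51 kW
Heat supplied = 42.51 kJ/s

Q_in = 42.5 kJ/s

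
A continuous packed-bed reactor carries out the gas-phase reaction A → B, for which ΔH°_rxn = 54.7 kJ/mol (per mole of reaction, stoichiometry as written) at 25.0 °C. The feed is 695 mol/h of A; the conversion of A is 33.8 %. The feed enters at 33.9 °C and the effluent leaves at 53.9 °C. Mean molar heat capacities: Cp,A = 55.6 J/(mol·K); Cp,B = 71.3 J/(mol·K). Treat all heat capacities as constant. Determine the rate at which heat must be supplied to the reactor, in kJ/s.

Q_in = 3.81 kJ/s

Extent of reaction ξ = 0.338 × 695 = 234.91 mol/h
Reaction term: ξ·ΔH°_rxn = 234.91 × 54.7 = 12850 kJ/h
Sensible, feed 33.9→25 °C: -343.91 kJ/h
Outlet flows (mol/h): A 460.09, B 234.91
Sensible, products 25→53.9 °C: 1223.3 kJ/h
Q = ΔH = 13729 kJ/h = 3.8136 kW
Heat supplied = 3.8136 kJ/s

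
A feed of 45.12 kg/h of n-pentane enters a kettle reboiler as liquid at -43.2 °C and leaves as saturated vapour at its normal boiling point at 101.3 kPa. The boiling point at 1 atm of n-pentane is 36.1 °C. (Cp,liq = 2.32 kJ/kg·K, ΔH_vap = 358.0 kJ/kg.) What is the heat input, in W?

Q = 6790 W

liquid -43.2→36.1 °C: 183.98 kJ/kg
vaporisation at 36.1 °C: 358 kJ/kg
Δh = 183.98 + 358 = 541.98 kJ/kg
Q = ṁ·Δh = 45.12 kg/h × 541.98 kJ/kg = 24454 kJ/h
|Q| = 6.7928 kW = 6792.8 W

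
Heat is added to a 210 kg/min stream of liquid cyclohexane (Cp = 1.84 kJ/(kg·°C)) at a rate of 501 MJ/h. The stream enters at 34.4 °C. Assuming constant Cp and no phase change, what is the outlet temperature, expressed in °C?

Q = 501 MJ/h = 8350 kJ/min
ΔT = Q/(ṁ·Cp) = 8350/(210×1.84) = 21.61 K
T_out = 34.4 + 21.61 = 56.01 °C

T_out = 56.0 °C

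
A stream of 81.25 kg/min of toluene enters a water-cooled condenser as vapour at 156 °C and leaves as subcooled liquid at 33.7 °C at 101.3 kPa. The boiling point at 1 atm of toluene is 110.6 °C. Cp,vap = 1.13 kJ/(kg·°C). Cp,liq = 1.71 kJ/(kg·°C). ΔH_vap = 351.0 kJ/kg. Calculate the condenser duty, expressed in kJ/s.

vapour 156→110.6 °C: -51.302 kJ/kg
condensation at 110.6 °C: -351 kJ/kg
liquid 110.6→33.7 °C: -131.5 kJ/kg
Δh = -51.302 + -351 + -131.5 = -533.8 kJ/kg
Q = ṁ·Δh = 81.25 kg/min × -533.8 kJ/kg = -43371 kJ/min
|Q| = 722.86 kW

Q_c = 723 kJ/s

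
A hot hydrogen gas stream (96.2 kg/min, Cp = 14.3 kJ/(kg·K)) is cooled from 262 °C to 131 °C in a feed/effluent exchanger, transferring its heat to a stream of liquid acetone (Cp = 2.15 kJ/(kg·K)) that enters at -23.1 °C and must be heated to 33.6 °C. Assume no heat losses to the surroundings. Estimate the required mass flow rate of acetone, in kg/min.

ṁ_c = 1480 kg/min

Heat released by hot stream: Q = 96.2 × 14.3 × (262 − 131) = 180210 kJ/min
Energy balance on cold side (adiabatic exchanger): Q = ṁ_c·Cp_c·(T_c,out − T_c,in)
ṁ_c = 180210 / [2.15 × (33.6 − -23.1)] = 1478.3 kg/min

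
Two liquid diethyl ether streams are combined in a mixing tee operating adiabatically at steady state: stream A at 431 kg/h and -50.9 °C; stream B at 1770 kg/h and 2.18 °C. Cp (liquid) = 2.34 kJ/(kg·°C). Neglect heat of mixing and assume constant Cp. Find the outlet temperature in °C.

No heat crosses the boundary, so H_out = H_in.
Σ ṁᵢCp,ᵢTᵢ = 431×2.34×-50.9 + 1770×2.34×2.18 = -42306
Σ ṁᵢCp,ᵢ = 431×2.34 + 1770×2.34 = 5150.3
T_out = -42306 / 5150.3 = -8.2141 °C

T_out = -8.21 °C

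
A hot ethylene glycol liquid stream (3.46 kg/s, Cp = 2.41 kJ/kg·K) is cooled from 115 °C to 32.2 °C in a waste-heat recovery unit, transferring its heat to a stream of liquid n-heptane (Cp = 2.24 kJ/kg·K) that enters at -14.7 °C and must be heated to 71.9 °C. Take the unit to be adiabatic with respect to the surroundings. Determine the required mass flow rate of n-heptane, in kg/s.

Heat released by hot stream: Q = 3.46 × 2.41 × (115 − 32.2) = 690.44 kJ/s
Energy balance on cold side (adiabatic exchanger): Q = ṁ_c·Cp_c·(T_c,out − T_c,in)
ṁ_c = 690.44 / [2.24 × (71.9 − -14.7)] = 3.5592 kg/s

ṁ_c = 3.56 kg/s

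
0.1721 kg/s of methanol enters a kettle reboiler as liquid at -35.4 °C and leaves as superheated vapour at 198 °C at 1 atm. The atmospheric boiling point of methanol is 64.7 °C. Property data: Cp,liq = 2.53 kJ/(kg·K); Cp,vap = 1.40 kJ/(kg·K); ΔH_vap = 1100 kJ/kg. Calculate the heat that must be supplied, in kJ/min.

liquid -35.4→64.7 °C: 253.25 kJ/kg
vaporisation at 64.7 °C: 1100 kJ/kg
vapour 64.7→198 °C: 186.62 kJ/kg
Δh = 253.25 + 1100 + 186.62 = 1539.9 kJ/kg
Q = ṁ·Δh = 0.1721 kg/s × 1539.9 kJ/kg = 265.01 kJ/s
|Q| = 265.01 kW = 15901 kJ/min

Q = 15900 kJ/min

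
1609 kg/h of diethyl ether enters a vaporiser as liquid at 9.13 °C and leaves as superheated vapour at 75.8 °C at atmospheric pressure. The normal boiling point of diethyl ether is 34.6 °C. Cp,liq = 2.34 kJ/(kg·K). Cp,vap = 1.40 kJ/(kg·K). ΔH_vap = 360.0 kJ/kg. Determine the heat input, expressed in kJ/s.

liquid 9.13→34.6 °C: 59.6 kJ/kg
vaporisation at 34.6 °C: 360 kJ/kg
vapour 34.6→75.8 °C: 57.68 kJ/kg
Δh = 59.6 + 360 + 57.68 = 477.28 kJ/kg
Q = ṁ·Δh = 1609 kg/h × 477.28 kJ/kg = 767940 kJ/h
|Q| = 213.32 kW

Q = 213 kJ/s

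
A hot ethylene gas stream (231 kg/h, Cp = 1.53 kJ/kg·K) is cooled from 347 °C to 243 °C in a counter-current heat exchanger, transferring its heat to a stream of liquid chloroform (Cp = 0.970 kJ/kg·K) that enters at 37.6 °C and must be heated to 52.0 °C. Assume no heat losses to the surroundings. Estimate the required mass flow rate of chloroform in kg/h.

Heat released by hot stream: Q = 231 × 1.53 × (347 − 243) = 36757 kJ/h
Energy balance on cold side (adiabatic exchanger): Q = ṁ_c·Cp_c·(T_c,out − T_c,in)
ṁ_c = 36757 / [0.970 × (52.0 − 37.6)] = 2631.5 kg/h

ṁ_c = 2630 kg/h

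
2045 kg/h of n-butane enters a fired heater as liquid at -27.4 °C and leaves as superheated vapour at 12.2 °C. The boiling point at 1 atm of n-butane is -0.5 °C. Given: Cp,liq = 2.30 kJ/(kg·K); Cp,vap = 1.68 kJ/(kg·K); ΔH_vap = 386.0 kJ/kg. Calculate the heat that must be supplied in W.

liquid -27.4→-0.5 °C: 61.87 kJ/kg
vaporisation at -0.5 °C: 386 kJ/kg
vapour -0.5→12.2 °C: 21.336 kJ/kg
Δh = 61.87 + 386 + 21.336 = 469.21 kJ/kg
Q = ṁ·Δh = 2045 kg/h × 469.21 kJ/kg = 959530 kJ/h
|Q| = 266.54 kW = 266540 W

Q = 267000 W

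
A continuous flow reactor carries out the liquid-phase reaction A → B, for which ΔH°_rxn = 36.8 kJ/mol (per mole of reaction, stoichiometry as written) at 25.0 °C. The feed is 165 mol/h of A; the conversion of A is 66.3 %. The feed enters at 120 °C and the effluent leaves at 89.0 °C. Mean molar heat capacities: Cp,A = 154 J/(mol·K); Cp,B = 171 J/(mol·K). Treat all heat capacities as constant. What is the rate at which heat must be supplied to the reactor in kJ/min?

Extent of reaction ξ = 0.663 × 165 = 109.4 mol/h
Reaction term: ξ·ΔH°_rxn = 109.4 × 36.8 = 4025.7 kJ/h
Sensible, feed 120→25 °C: -2413.9 kJ/h
Outlet flows (mol/h): A 55.605, B 109.4
Sensible, products 25→89.0 °C: 1745.3 kJ/h
Q = ΔH = 3357 kJ/h = 0.93251 kW
Heat supplied = 55.951 kJ/min

Q_in = 56.0 kJ/min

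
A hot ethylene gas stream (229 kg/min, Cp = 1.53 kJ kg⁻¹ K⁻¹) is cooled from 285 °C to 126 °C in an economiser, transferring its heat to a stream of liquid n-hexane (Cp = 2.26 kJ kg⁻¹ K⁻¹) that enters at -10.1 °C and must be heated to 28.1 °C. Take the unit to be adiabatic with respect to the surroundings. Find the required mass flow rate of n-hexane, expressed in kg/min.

ṁ_c = 645 kg/min

Heat released by hot stream: Q = 229 × 1.53 × (285 − 126) = 55709 kJ/min
Energy balance on cold side (adiabatic exchanger): Q = ṁ_c·Cp_c·(T_c,out − T_c,in)
ṁ_c = 55709 / [2.26 × (28.1 − -10.1)] = 645.29 kg/min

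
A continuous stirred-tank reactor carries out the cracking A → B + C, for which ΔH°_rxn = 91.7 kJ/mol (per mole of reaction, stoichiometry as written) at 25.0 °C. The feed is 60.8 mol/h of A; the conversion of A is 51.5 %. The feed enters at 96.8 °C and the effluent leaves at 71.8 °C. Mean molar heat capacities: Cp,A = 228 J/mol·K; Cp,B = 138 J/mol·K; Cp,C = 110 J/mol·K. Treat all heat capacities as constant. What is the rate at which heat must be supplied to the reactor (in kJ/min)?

Extent of reaction ξ = 0.515 × 60.8 = 31.312 mol/h
Reaction term: ξ·ΔH°_rxn = 31.312 × 91.7 = 2871.3 kJ/h
Sensible, feed 96.8→25 °C: -995.32 kJ/h
Outlet flows (mol/h): A 29.488, B 31.312, C 31.312
Sensible, products 25→71.8 °C: 678.07 kJ/h
Q = ΔH = 2554.1 kJ/h = 0.70946 kW
Heat supplied = 42.568 kJ/min

Q_in = 42.6 kJ/min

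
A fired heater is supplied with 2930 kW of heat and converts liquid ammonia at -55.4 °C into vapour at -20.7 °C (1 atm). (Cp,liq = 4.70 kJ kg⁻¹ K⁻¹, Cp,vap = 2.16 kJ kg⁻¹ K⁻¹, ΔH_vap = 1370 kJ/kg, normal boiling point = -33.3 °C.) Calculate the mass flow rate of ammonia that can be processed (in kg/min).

ṁ = 117 kg/min

Δh = 4.70×(-33.3−-55.4) + 1370 + 2.16×(-20.7−-33.3) = 1501.1 kJ/kg
Q = 2930 kW = 2930 kJ/s = 175800 kJ/min
ṁ = Q/Δh = 175800 / 1501.1 = 117.12 kg/min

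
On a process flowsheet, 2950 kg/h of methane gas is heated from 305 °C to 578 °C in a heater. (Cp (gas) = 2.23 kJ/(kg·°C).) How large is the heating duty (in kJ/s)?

Q = 499 kJ/s

Q = ṁ·Cp·ΔT = 2950 × 2.23 × (578 − 305) = 1.7959e+06 kJ/h
Converting: 1.7959e+06 / 3600 s = 498.87 kW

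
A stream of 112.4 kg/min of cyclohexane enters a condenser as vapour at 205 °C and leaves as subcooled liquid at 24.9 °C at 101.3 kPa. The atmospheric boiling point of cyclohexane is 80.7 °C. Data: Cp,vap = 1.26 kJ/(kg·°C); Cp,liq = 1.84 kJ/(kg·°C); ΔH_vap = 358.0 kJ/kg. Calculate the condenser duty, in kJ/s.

vapour 205→80.7 °C: -156.62 kJ/kg
condensation at 80.7 °C: -358 kJ/kg
liquid 80.7→24.9 °C: -102.67 kJ/kg
Δh = -156.62 + -358 + -102.67 = -617.29 kJ/kg
Q = ṁ·Δh = 112.4 kg/min × -617.29 kJ/kg = -69383 kJ/min
|Q| = 1156.4 kW

Q_c = 1160 kJ/s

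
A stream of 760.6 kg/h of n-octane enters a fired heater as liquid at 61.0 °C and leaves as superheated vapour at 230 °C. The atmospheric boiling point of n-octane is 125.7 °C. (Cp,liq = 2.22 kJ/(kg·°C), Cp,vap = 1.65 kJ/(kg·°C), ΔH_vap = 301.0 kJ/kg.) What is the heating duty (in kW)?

liquid 61.0→125.7 °C: 143.63 kJ/kg
vaporisation at 125.7 °C: 301 kJ/kg
vapour 125.7→230 °C: 172.09 kJ/kg
Δh = 143.63 + 301 + 172.09 = 616.73 kJ/kg
Q = ṁ·Δh = 760.6 kg/h × 616.73 kJ/kg = 469080 kJ/h
|Q| = 130.3 kW

Q = 130 kW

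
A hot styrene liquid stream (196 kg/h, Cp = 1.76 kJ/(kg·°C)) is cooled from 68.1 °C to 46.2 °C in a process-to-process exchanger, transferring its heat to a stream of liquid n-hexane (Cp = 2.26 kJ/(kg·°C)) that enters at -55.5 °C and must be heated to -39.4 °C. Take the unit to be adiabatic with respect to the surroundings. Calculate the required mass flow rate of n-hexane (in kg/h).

ṁ_c = 208 kg/h

Heat released by hot stream: Q = 196 × 1.76 × (68.1 − 46.2) = 7554.6 kJ/h
Energy balance on cold side (adiabatic exchanger): Q = ṁ_c·Cp_c·(T_c,out − T_c,in)
ṁ_c = 7554.6 / [2.26 × (-39.4 − -55.5)] = 207.62 kg/h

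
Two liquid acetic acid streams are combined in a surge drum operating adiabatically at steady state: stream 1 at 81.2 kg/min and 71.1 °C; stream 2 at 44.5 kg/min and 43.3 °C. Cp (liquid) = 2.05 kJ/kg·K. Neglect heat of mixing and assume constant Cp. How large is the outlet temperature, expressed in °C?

T_out = 61.3 °C

No heat crosses the boundary, so H_out = H_in.
Σ ṁᵢCp,ᵢTᵢ = 81.2×2.05×71.1 + 44.5×2.05×43.3 = 15785
Σ ṁᵢCp,ᵢ = 81.2×2.05 + 44.5×2.05 = 257.68
T_out = 15785 / 257.68 = 61.258 °C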